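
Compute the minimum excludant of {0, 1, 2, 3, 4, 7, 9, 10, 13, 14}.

The values 0, 1, 2, 3, 4 are all present; 5 is the first non-negative integer missing from the set.

5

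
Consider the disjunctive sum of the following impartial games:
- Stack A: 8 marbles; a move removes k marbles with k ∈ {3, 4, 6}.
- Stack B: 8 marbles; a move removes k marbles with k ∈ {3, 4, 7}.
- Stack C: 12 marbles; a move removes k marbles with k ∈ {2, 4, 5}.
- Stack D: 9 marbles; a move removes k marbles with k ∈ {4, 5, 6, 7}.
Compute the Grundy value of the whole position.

For stack A, compute g(0), g(1), … with moves {3, 4, 6}:
g(0) = mex{} = 0
g(1) = mex{} = 0
g(2) = mex{} = 0
g(3) = mex{0} = 1
g(4) = mex{0} = 1
g(5) = mex{0} = 1
g(6) = mex{0,1} = 2
g(7) = mex{0,1} = 2
g(8) = mex{0,1} = 2
So g(8) = 2.
For stack B, compute g(0), g(1), … with moves {3, 4, 7}:
k:     0  1  2  3  4  5  6  7  8
g(k):  0  0  0  1  1  1  2  2  2
So g(8) = 2.
Build the Grundy sequence for stack C with g(k) = mex{g(k−s) : s ∈ {2, 4, 5}, s ≤ k}:
k:     0  1  2  3  4  5  6  7  8  9 10 11 12
g(k):  0  0  1  1  2  2  3  0  0  1  1  2  2
So g(12) = 2.
Grundy values for stack D (subtraction set {4, 5, 6, 7}):
k:     0  1  2  3  4  5  6  7  8  9
g(k):  0  0  0  0  1  1  1  1  2  2
So g(9) = 2.
By the Sprague-Grundy theorem, the Grundy value of a sum of independent games is the XOR of the component values.
Combined value = 2 XOR 2 XOR 2 XOR 2 = 0.

0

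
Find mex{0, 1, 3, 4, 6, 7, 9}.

2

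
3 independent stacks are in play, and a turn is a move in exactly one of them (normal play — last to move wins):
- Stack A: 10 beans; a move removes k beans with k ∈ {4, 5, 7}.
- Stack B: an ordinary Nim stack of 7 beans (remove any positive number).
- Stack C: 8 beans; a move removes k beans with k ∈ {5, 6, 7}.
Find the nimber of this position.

4

Grundy values for stack A (subtraction set {4, 5, 7}):
k:     0  1  2  3  4  5  6  7  8  9 10
g(k):  0  0  0  0  1  1  1  1  2  2  2
So g(10) = 2.
Stack B is a plain Nim stack of size 7, so its Grundy value is 7.
For stack C, compute g(0), g(1), … with moves {5, 6, 7}:
g(0) = mex{} = 0
g(1) = mex{} = 0
g(2) = mex{} = 0
g(3) = mex{} = 0
g(4) = mex{} = 0
g(5) = mex{0} = 1
g(6) = mex{0} = 1
g(7) = mex{0} = 1
g(8) = mex{0} = 1
So g(8) = 1.
The value of a disjunctive sum is the nim-sum of the parts.
Combined value = 2 ⊕ 7 ⊕ 1 = 4.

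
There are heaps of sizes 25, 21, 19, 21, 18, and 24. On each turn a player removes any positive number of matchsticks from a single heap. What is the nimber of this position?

0

Bitwise XOR of the heap sizes:
  11001  (25)
  10101  (21)
  10011  (19)
  10101  (21)
  10010  (18)
  11000  (24)
  -----
  00000  (0)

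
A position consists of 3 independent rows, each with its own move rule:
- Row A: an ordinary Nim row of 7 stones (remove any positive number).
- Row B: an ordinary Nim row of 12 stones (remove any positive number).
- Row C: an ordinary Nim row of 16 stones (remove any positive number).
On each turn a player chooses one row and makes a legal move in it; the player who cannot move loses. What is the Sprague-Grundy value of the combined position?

27

Row A is a plain Nim row of size 7, so its Grundy value is 7.
Row B is a plain Nim row of size 12, so its Grundy value is 12.
Row C is a plain Nim row of size 16, so its Grundy value is 16.
The value of a disjunctive sum is the nim-sum of the parts.
Combined value = 7 ⊕ 12 ⊕ 16 = 27.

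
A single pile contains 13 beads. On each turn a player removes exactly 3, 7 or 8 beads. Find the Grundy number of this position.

2

Grundy values for subtraction set {3, 7, 8}:
g(0) = mex{} = 0
g(1) = mex{} = 0
g(2) = mex{} = 0
g(3) = mex{0} = 1
g(4) = mex{0} = 1
g(5) = mex{0} = 1
g(6) = mex{1} = 0
g(7) = mex{0,1} = 2
g(8) = mex{0,1} = 2
g(9) = mex{0} = 1
g(10) = mex{0,1,2} = 3
g(11) = mex{1,2} = 0
g(12) = mex{1} = 0
g(13) = mex{0,1,3} = 2
So g(13) = 2.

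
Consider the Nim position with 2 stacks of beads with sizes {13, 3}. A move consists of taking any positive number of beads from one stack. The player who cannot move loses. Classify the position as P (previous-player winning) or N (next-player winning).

N-position

Bitwise XOR of the heap sizes:
  1101  (13)
  0011  (3)
  ----
  1110  (14)
The nim-sum is 14 ≠ 0, so this is an N-position: the player to move can win.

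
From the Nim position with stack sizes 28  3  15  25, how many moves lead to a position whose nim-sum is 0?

3

Bitwise XOR of the heap sizes:
  11100  (28)
  00011  (3)
  01111  (15)
  11001  (25)
  -----
  01001  (9)
The overall nim-sum is X = 9. A stack of size p has a winning move iff p XOR X < p (reduce it to p XOR X).
  28: 28 XOR 9 = 21 < 28 — winning move (to 21).
  3: 3 XOR 9 = 10 ≥ 3 — no move.
  15: 15 XOR 9 = 6 < 15 — winning move (to 6).
  25: 25 XOR 9 = 16 < 25 — winning move (to 16).
That gives 3 winning moves.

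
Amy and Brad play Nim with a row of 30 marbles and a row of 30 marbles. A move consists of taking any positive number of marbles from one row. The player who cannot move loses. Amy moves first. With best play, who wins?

Brad wins

Nim-sum: 30 ⊕ 30 = 0.
The nim-sum is 0, so this is a P-position: the player to move is in a losing position under optimal play; Amy is about to move from it and so loses — Brad wins.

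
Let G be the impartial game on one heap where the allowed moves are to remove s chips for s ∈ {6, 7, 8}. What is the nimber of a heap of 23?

Grundy values for subtraction set {6, 7, 8}:
k:     0  1  2  3  4  5  6  7  8  9 10 11 12 13 14 15 16 17 18 19 20 21 22 23
g(k):  0  0  0  0  0  0  1  1  1  1  1  1  2  2  0  0  0  0  0  0  1  1  1  1
So g(23) = 1.

1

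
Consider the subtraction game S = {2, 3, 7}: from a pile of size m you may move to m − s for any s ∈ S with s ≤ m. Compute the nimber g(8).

Grundy values for subtraction set {2, 3, 7}:
g(0) = mex{} = 0
g(1) = mex{} = 0
g(2) = mex{0} = 1
g(3) = mex{0} = 1
g(4) = mex{0,1} = 2
g(5) = mex{1} = 0
g(6) = mex{1,2} = 0
g(7) = mex{0,2} = 1
g(8) = mex{0} = 1
So g(8) = 1.

1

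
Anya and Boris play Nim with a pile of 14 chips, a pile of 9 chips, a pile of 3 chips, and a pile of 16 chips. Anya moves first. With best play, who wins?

Anya wins

Nim-sum: 14 XOR 9 XOR 3 XOR 16 = 20.
The nim-sum is 20 ≠ 0, so this is an N-position: the player to move can win; Anya has a winning move.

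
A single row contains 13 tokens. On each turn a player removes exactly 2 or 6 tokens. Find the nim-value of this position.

0

Compute g(0), g(1), … for moves {2, 6}:
k:     0  1  2  3  4  5  6  7  8  9 10 11 12 13
g(k):  0  0  1  1  0  0  1  1  0  0  1  1  0  0
So g(13) = 0.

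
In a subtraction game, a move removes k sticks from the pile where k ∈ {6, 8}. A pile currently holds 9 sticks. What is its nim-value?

1

Build the Grundy sequence with g(k) = mex{g(k−s) : s ∈ {6, 8}, s ≤ k}:
k:     0  1  2  3  4  5  6  7  8  9
g(k):  0  0  0  0  0  0  1  1  1  1
So g(9) = 1.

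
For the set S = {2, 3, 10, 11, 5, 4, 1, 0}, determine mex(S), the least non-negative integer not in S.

6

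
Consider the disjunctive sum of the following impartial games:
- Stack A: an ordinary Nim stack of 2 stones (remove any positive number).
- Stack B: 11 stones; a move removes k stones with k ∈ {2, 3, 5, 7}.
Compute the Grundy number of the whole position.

Stack A is a plain Nim stack of size 2, so its Grundy value is 2.
Grundy values for stack B (subtraction set {2, 3, 5, 7}):
g(0) = mex{} = 0
g(1) = mex{} = 0
g(2) = mex{0} = 1
g(3) = mex{0} = 1
g(4) = mex{0,1} = 2
g(5) = mex{0,1} = 2
g(6) = mex{0,1,2} = 3
g(7) = mex{0,1,2} = 3
g(8) = mex{0,1,2,3} = 4
g(9) = mex{1,2,3} = 0
g(10) = mex{1,2,3,4} = 0
g(11) = mex{0,2,3,4} = 1
So g(11) = 1.
The value of a disjunctive sum is the nim-sum of the parts.
Combined value = 2 XOR 1 = 3.

3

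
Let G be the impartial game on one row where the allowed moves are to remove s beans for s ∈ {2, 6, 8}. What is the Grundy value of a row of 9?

Compute g(0), g(1), … for moves {2, 6, 8}:
k:     0  1  2  3  4  5  6  7  8  9
g(k):  0  0  1  1  0  0  1  1  2  2
So g(9) = 2.

2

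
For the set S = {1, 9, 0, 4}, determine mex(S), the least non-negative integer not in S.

2

The values 0, 1 are all present; 2 is the first non-negative integer missing from the set.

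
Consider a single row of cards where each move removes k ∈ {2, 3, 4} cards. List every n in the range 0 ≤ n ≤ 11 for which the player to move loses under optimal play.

0, 1, 6, 7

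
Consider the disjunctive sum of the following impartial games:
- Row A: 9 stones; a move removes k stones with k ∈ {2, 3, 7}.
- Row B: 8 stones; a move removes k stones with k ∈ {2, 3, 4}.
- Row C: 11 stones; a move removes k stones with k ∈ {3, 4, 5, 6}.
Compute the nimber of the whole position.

3

For row A, compute g(0), g(1), … with moves {2, 3, 7}:
g(0) = mex{} = 0
g(1) = mex{} = 0
g(2) = mex{0} = 1
g(3) = mex{0} = 1
g(4) = mex{0,1} = 2
g(5) = mex{1} = 0
g(6) = mex{1,2} = 0
g(7) = mex{0,2} = 1
g(8) = mex{0} = 1
g(9) = mex{0,1} = 2
So g(9) = 2.
Grundy values for row B (subtraction set {2, 3, 4}):
k:     0  1  2  3  4  5  6  7  8
g(k):  0  0  1  1  2  2  0  0  1
So g(8) = 1.
Grundy values for row C (subtraction set {3, 4, 5, 6}):
g(0) = mex{} = 0
g(1) = mex{} = 0
g(2) = mex{} = 0
g(3) = mex{0} = 1
g(4) = mex{0} = 1
g(5) = mex{0} = 1
g(6) = mex{0,1} = 2
g(7) = mex{0,1} = 2
g(8) = mex{0,1} = 2
g(9) = mex{1,2} = 0
g(10) = mex{1,2} = 0
g(11) = mex{1,2} = 0
So g(11) = 0.
By the Sprague-Grundy theorem, the Grundy value of a sum of independent games is the XOR of the component values.
Combined value = 2 ⊕ 1 ⊕ 0 = 3.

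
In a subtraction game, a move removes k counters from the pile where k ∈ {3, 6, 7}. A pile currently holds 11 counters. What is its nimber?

0

Build the Grundy sequence with g(k) = mex{g(k−s) : s ∈ {3, 6, 7}, s ≤ k}:
k:     0  1  2  3  4  5  6  7  8  9 10 11
g(k):  0  0  0  1  1  1  2  2  2  3  0  0
So g(11) = 0.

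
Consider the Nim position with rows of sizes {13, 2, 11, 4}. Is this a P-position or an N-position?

P-position

Compute the nim-sum pairwise:
13 XOR 2 = 15
15 XOR 11 = 4
4 XOR 4 = 0
The nim-sum is 0, so this is a P-position: the player to move is in a losing position under optimal play.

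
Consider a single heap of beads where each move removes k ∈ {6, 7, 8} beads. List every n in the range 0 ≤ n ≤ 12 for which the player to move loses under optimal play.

0, 1, 2, 3, 4, 5

Compute g(0), g(1), … for moves {6, 7, 8}:
k:     0  1  2  3  4  5  6  7  8  9 10 11 12
g(k):  0  0  0  0  0  0  1  1  1  1  1  1  2
The P-positions (g = 0) in 0..12 are 0, 1, 2, 3, 4, 5.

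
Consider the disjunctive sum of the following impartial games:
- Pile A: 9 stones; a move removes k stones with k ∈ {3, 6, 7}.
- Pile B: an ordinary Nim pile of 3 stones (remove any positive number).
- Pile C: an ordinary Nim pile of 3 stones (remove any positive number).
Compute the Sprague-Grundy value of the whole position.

Build the Grundy sequence for pile A with g(k) = mex{g(k−s) : s ∈ {3, 6, 7}, s ≤ k}:
g(0) = mex{} = 0
g(1) = mex{} = 0
g(2) = mex{} = 0
g(3) = mex{0} = 1
g(4) = mex{0} = 1
g(5) = mex{0} = 1
g(6) = mex{0,1} = 2
g(7) = mex{0,1} = 2
g(8) = mex{0,1} = 2
g(9) = mex{0,1,2} = 3
So g(9) = 3.
Pile B is a plain Nim pile of size 3, so its Grundy value is 3.
Pile C is a plain Nim pile of size 3, so its Grundy value is 3.
By the Sprague-Grundy theorem, the Grundy value of a sum of independent games is the XOR of the component values.
Combined value = 3 XOR 3 XOR 3 = 3.

3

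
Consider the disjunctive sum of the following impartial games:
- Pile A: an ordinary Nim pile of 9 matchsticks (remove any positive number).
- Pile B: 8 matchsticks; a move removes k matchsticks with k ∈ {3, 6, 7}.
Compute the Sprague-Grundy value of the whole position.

Pile A is a plain Nim pile of size 9, so its Grundy value is 9.
For pile B, compute g(0), g(1), … with moves {3, 6, 7}:
k:     0  1  2  3  4  5  6  7  8
g(k):  0  0  0  1  1  1  2  2  2
So g(8) = 2.
The value of a disjunctive sum is the nim-sum of the parts.
Combined value = 9 ⊕ 2 = 11.

11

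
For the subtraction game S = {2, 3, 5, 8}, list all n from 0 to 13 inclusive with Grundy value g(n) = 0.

Build the Grundy sequence with g(k) = mex{g(k−s) : s ∈ {2, 3, 5, 8}, s ≤ k}:
g(0) = mex{} = 0
g(1) = mex{} = 0
g(2) = mex{0} = 1
g(3) = mex{0} = 1
g(4) = mex{0,1} = 2
g(5) = mex{0,1} = 2
g(6) = mex{0,1,2} = 3
g(7) = mex{1,2} = 0
g(8) = mex{0,1,2,3} = 4
g(9) = mex{0,2,3} = 1
g(10) = mex{0,1,2,4} = 3
g(11) = mex{1,3,4} = 0
g(12) = mex{0,1,2,3} = 4
g(13) = mex{0,2,3,4} = 1
The P-positions (g = 0) in 0..13 are 0, 1, 7, 11.

0, 1, 7, 11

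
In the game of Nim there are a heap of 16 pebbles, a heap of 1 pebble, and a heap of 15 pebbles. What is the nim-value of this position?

Compute the nim-sum pairwise:
16 ^ 1 = 17
17 ^ 15 = 30

30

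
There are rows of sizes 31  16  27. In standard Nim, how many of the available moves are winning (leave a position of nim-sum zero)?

Write each in binary and XOR column by column:
  11111  (31)
  10000  (16)
  11011  (27)
  -----
  10100  (20)
The overall nim-sum is X = 20. A row of size p has a winning move iff p XOR X < p (reduce it to p XOR X).
  31: 31 XOR 20 = 11 < 31 — winning move (to 11).
  16: 16 XOR 20 = 4 < 16 — winning move (to 4).
  27: 27 XOR 20 = 15 < 27 — winning move (to 15).
That gives 3 winning moves.

3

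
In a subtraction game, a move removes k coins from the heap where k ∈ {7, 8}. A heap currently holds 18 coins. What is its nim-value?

0

Grundy values for subtraction set {7, 8}:
k:     0  1  2  3  4  5  6  7  8  9 10 11 12 13 14 15 16 17 18
g(k):  0  0  0  0  0  0  0  1  1  1  1  1  1  1  2  0  0  0  0
So g(18) = 0.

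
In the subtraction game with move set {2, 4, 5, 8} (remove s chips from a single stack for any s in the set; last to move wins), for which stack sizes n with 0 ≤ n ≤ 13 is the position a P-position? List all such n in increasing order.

0, 1, 7, 10, 13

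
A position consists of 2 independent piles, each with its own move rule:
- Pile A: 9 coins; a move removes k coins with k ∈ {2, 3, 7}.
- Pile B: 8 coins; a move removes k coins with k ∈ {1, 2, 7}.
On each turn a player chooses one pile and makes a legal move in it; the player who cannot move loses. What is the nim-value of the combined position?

0

For pile A, compute g(0), g(1), … with moves {2, 3, 7}:
g(0) = mex{} = 0
g(1) = mex{} = 0
g(2) = mex{0} = 1
g(3) = mex{0} = 1
g(4) = mex{0,1} = 2
g(5) = mex{1} = 0
g(6) = mex{1,2} = 0
g(7) = mex{0,2} = 1
g(8) = mex{0} = 1
g(9) = mex{0,1} = 2
So g(9) = 2.
For pile B, compute g(0), g(1), … with moves {1, 2, 7}:
k:     0  1  2  3  4  5  6  7  8
g(k):  0  1  2  0  1  2  0  1  2
So g(8) = 2.
By the Sprague-Grundy theorem, the Grundy value of a sum of independent games is the XOR of the component values.
Combined value = 2 XOR 2 = 0.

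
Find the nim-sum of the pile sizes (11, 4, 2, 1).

Bitwise XOR of the heap sizes:
  1011  (11)
  0100  (4)
  0010  (2)
  0001  (1)
  ----
  1100  (12)

12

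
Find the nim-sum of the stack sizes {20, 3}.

Nim-sum: 20 XOR 3 = 23.

23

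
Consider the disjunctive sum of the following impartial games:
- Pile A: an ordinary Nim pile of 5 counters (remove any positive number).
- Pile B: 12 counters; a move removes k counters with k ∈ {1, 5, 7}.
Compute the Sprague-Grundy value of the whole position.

Pile A is a plain Nim pile of size 5, so its Grundy value is 5.
Grundy values for pile B (subtraction set {1, 5, 7}):
k:     0  1  2  3  4  5  6  7  8  9 10 11 12
g(k):  0  1  0  1  0  1  0  1  0  1  0  1  0
So g(12) = 0.
By the Sprague-Grundy theorem, the Grundy value of a sum of independent games is the XOR of the component values.
Combined value = 5 ⊕ 0 = 5.

5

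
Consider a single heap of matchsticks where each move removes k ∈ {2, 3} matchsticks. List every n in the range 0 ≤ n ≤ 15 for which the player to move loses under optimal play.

0, 1, 5, 6, 10, 11, 15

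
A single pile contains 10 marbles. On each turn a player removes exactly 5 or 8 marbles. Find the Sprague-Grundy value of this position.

2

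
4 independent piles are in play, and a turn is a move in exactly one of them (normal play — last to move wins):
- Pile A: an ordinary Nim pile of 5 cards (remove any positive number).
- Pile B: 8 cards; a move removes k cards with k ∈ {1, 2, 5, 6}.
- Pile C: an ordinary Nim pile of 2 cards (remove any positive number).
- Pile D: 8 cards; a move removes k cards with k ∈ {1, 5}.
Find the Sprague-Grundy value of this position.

6

Pile A is a plain Nim pile of size 5, so its Grundy value is 5.
Grundy values for pile B (subtraction set {1, 2, 5, 6}):
g(0) = mex{} = 0
g(1) = mex{0} = 1
g(2) = mex{0,1} = 2
g(3) = mex{1,2} = 0
g(4) = mex{0,2} = 1
g(5) = mex{0,1} = 2
g(6) = mex{0,1,2} = 3
g(7) = mex{1,2,3} = 0
g(8) = mex{0,2,3} = 1
So g(8) = 1.
Pile C is a plain Nim pile of size 2, so its Grundy value is 2.
For pile D, compute g(0), g(1), … with moves {1, 5}:
g(0) = mex{} = 0
g(1) = mex{0} = 1
g(2) = mex{1} = 0
g(3) = mex{0} = 1
g(4) = mex{1} = 0
g(5) = mex{0} = 1
g(6) = mex{1} = 0
g(7) = mex{0} = 1
g(8) = mex{1} = 0
So g(8) = 0.
By the Sprague-Grundy theorem, the Grundy value of a sum of independent games is the XOR of the component values.
Combined value = 5 XOR 1 XOR 2 XOR 0 = 6.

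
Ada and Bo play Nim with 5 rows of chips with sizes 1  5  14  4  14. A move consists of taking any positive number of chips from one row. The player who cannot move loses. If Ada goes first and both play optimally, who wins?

Compute the nim-sum pairwise:
1 XOR 5 = 4
4 XOR 14 = 10
10 XOR 4 = 14
14 XOR 14 = 0
The nim-sum is 0, so this is a P-position: the player to move is in a losing position under optimal play; Ada is about to move from it and so loses — Bo wins.

Bo wins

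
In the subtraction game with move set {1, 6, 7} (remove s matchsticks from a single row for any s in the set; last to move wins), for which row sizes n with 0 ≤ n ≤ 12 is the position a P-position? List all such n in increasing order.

0, 2, 4, 12

Compute g(0), g(1), … for moves {1, 6, 7}:
k:     0  1  2  3  4  5  6  7  8  9 10 11 12
g(k):  0  1  0  1  0  1  2  3  2  3  2  3  0
The P-positions (g = 0) in 0..12 are 0, 2, 4, 12.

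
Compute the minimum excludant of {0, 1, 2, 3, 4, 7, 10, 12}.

5

The values 0, 1, 2, 3, 4 are all present; 5 is the first non-negative integer missing from the set.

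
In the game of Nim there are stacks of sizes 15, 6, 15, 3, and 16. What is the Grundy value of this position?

Bitwise XOR of the heap sizes:
  01111  (15)
  00110  (6)
  01111  (15)
  00011  (3)
  10000  (16)
  -----
  10101  (21)

21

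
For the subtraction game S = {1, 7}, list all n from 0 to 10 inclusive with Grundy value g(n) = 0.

Grundy values for subtraction set {1, 7}:
g(0) = mex{} = 0
g(1) = mex{0} = 1
g(2) = mex{1} = 0
g(3) = mex{0} = 1
g(4) = mex{1} = 0
g(5) = mex{0} = 1
g(6) = mex{1} = 0
g(7) = mex{0} = 1
g(8) = mex{1} = 0
g(9) = mex{0} = 1
g(10) = mex{1} = 0
The P-positions (g = 0) in 0..10 are 0, 2, 4, 6, 8, 10.

0, 2, 4, 6, 8, 10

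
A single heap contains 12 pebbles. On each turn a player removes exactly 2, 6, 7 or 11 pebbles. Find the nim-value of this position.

Compute g(0), g(1), … for moves {2, 6, 7, 11}:
g(0) = mex{} = 0
g(1) = mex{} = 0
g(2) = mex{0} = 1
g(3) = mex{0} = 1
g(4) = mex{1} = 0
g(5) = mex{1} = 0
g(6) = mex{0} = 1
g(7) = mex{0} = 1
g(8) = mex{0,1} = 2
g(9) = mex{1} = 0
g(10) = mex{0,1,2} = 3
g(11) = mex{0} = 1
g(12) = mex{0,1,3} = 2
So g(12) = 2.

2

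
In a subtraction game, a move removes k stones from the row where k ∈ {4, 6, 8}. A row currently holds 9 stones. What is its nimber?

Build the Grundy sequence with g(k) = mex{g(k−s) : s ∈ {4, 6, 8}, s ≤ k}:
k:     0  1  2  3  4  5  6  7  8  9
g(k):  0  0  0  0  1  1  1  1  2  2
So g(9) = 2.

2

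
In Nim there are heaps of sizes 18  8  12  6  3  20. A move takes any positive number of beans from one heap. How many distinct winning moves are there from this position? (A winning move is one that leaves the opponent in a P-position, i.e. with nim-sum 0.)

3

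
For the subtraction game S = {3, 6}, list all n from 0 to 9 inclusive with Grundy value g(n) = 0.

0, 1, 2, 9

Build the Grundy sequence with g(k) = mex{g(k−s) : s ∈ {3, 6}, s ≤ k}:
g(0) = mex{} = 0
g(1) = mex{} = 0
g(2) = mex{} = 0
g(3) = mex{0} = 1
g(4) = mex{0} = 1
g(5) = mex{0} = 1
g(6) = mex{0,1} = 2
g(7) = mex{0,1} = 2
g(8) = mex{0,1} = 2
g(9) = mex{1,2} = 0
The P-positions (g = 0) in 0..9 are 0, 1, 2, 9.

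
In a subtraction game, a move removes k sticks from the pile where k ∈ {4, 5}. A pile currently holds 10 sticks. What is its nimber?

0

Grundy values for subtraction set {4, 5}:
g(0) = mex{} = 0
g(1) = mex{} = 0
g(2) = mex{} = 0
g(3) = mex{} = 0
g(4) = mex{0} = 1
g(5) = mex{0} = 1
g(6) = mex{0} = 1
g(7) = mex{0} = 1
g(8) = mex{0,1} = 2
g(9) = mex{1} = 0
g(10) = mex{1} = 0
So g(10) = 0.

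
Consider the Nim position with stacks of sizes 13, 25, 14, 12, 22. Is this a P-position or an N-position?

P-position

Compute the nim-sum pairwise:
13 XOR 25 = 20
20 XOR 14 = 26
26 XOR 12 = 22
22 XOR 22 = 0
The nim-sum is 0, so this is a P-position: the player to move is in a losing position under optimal play.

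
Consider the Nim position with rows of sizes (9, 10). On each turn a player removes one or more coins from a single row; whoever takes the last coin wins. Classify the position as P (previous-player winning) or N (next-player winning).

N-position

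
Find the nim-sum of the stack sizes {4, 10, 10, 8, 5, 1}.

8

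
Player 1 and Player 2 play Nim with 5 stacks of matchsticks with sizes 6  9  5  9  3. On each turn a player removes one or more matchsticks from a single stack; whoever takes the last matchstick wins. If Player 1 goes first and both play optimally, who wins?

Compute the nim-sum pairwise:
6 ⊕ 9 = 15
15 ⊕ 5 = 10
10 ⊕ 9 = 3
3 ⊕ 3 = 0
The nim-sum is 0, so this is a P-position: the player to move is in a losing position under optimal play; Player 1 is about to move from it and so loses — Player 2 wins.

Player 2 wins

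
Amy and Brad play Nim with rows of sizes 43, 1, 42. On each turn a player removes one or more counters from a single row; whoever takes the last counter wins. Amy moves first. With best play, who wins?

Brad wins

Nim-sum: 43 ^ 1 ^ 42 = 0.
The nim-sum is 0, so this is a P-position: the player to move is in a losing position under optimal play; Amy is about to move from it and so loses — Brad wins.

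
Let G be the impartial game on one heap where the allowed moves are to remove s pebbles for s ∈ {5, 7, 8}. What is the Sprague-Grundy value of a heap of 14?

0

Grundy values for subtraction set {5, 7, 8}:
g(0) = mex{} = 0
g(1) = mex{} = 0
g(2) = mex{} = 0
g(3) = mex{} = 0
g(4) = mex{} = 0
g(5) = mex{0} = 1
g(6) = mex{0} = 1
g(7) = mex{0} = 1
g(8) = mex{0} = 1
g(9) = mex{0} = 1
g(10) = mex{0,1} = 2
g(11) = mex{0,1} = 2
g(12) = mex{0,1} = 2
g(13) = mex{1} = 0
g(14) = mex{1} = 0
So g(14) = 0.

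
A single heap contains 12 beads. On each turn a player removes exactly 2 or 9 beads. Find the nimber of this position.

Grundy values for subtraction set {2, 9}:
k:     0  1  2  3  4  5  6  7  8  9 10 11 12
g(k):  0  0  1  1  0  0  1  1  0  2  1  0  0
So g(12) = 0.

0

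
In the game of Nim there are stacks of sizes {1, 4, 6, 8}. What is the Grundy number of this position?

In binary:
  0001  (1)
  0100  (4)
  0110  (6)
  1000  (8)
  ----
  1011  (11)

11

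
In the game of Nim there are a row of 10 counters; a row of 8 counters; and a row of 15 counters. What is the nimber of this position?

13

Bitwise XOR of the heap sizes:
  1010  (10)
  1000  (8)
  1111  (15)
  ----
  1101  (13)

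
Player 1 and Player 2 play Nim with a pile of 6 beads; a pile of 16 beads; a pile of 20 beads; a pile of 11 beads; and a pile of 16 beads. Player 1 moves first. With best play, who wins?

Player 1 wins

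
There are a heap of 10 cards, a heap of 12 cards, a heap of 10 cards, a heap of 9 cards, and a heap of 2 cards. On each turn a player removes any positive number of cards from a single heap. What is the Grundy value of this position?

7

Nim-sum: 10 XOR 12 XOR 10 XOR 9 XOR 2 = 7.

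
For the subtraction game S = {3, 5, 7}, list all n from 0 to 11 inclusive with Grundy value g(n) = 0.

Build the Grundy sequence with g(k) = mex{g(k−s) : s ∈ {3, 5, 7}, s ≤ k}:
k:     0  1  2  3  4  5  6  7  8  9 10 11
g(k):  0  0  0  1  1  1  2  2  2  3  0  0
The P-positions (g = 0) in 0..11 are 0, 1, 2, 10, 11.

0, 1, 2, 10, 11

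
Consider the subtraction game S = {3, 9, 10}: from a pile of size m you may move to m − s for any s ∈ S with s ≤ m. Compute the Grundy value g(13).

0

Grundy values for subtraction set {3, 9, 10}:
g(0) = mex{} = 0
g(1) = mex{} = 0
g(2) = mex{} = 0
g(3) = mex{0} = 1
g(4) = mex{0} = 1
g(5) = mex{0} = 1
g(6) = mex{1} = 0
g(7) = mex{1} = 0
g(8) = mex{1} = 0
g(9) = mex{0} = 1
g(10) = mex{0} = 1
g(11) = mex{0} = 1
g(12) = mex{0,1} = 2
g(13) = mex{1} = 0
So g(13) = 0.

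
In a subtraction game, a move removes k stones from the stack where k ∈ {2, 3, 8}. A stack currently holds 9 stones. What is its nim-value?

2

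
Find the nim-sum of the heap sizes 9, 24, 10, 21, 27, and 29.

8

Compute the nim-sum pairwise:
9 ^ 24 = 17
17 ^ 10 = 27
27 ^ 21 = 14
14 ^ 27 = 21
21 ^ 29 = 8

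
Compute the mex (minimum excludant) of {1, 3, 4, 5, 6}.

0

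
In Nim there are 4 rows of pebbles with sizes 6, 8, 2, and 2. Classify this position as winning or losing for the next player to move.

Winning position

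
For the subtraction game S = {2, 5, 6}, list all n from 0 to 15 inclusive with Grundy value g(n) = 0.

0, 1, 4, 8, 11, 12, 15

Compute g(0), g(1), … for moves {2, 5, 6}:
k:     0  1  2  3  4  5  6  7  8  9 10 11 12 13 14 15
g(k):  0  0  1  1  0  2  1  3  0  2  1  0  0  1  1  0
The P-positions (g = 0) in 0..15 are 0, 1, 4, 8, 11, 12, 15.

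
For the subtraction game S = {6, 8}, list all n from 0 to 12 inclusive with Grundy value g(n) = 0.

Build the Grundy sequence with g(k) = mex{g(k−s) : s ∈ {6, 8}, s ≤ k}:
k:     0  1  2  3  4  5  6  7  8  9 10 11 12
g(k):  0  0  0  0  0  0  1  1  1  1  1  1  2
The P-positions (g = 0) in 0..12 are 0, 1, 2, 3, 4, 5.

0, 1, 2, 3, 4, 5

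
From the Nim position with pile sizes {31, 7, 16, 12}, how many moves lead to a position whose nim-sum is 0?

Nim-sum: 31 XOR 7 XOR 16 XOR 12 = 4.
The overall nim-sum is X = 4. A pile of size p has a winning move iff p XOR X < p (reduce it to p XOR X).
  31: 31 XOR 4 = 27 < 31 — winning move (to 27).
  7: 7 XOR 4 = 3 < 7 — winning move (to 3).
  16: 16 XOR 4 = 20 ≥ 16 — no move.
  12: 12 XOR 4 = 8 < 12 — winning move (to 8).
That gives 3 winning moves.

3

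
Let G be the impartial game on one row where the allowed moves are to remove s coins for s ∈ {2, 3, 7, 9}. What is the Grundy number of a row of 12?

3

Build the Grundy sequence with g(k) = mex{g(k−s) : s ∈ {2, 3, 7, 9}, s ≤ k}:
g(0) = mex{} = 0
g(1) = mex{} = 0
g(2) = mex{0} = 1
g(3) = mex{0} = 1
g(4) = mex{0,1} = 2
g(5) = mex{1} = 0
g(6) = mex{1,2} = 0
g(7) = mex{0,2} = 1
g(8) = mex{0} = 1
g(9) = mex{0,1} = 2
g(10) = mex{0,1} = 2
g(11) = mex{1,2} = 0
g(12) = mex{0,1,2} = 3
So g(12) = 3.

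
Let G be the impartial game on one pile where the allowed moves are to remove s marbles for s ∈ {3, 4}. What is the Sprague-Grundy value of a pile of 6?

2

Compute g(0), g(1), … for moves {3, 4}:
k:     0  1  2  3  4  5  6
g(k):  0  0  0  1  1  1  2
So g(6) = 2.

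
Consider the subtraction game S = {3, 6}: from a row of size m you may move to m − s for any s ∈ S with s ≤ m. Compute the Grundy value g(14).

1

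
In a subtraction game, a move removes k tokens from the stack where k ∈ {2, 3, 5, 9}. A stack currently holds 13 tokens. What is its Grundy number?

3

Grundy values for subtraction set {2, 3, 5, 9}:
g(0) = mex{} = 0
g(1) = mex{} = 0
g(2) = mex{0} = 1
g(3) = mex{0} = 1
g(4) = mex{0,1} = 2
g(5) = mex{0,1} = 2
g(6) = mex{0,1,2} = 3
g(7) = mex{1,2} = 0
g(8) = mex{1,2,3} = 0
g(9) = mex{0,2,3} = 1
g(10) = mex{0,2} = 1
g(11) = mex{0,1,3} = 2
g(12) = mex{0,1} = 2
g(13) = mex{0,1,2} = 3
So g(13) = 3.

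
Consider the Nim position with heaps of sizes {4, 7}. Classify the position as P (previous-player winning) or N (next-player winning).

Write each in binary and XOR column by column:
  100  (4)
  111  (7)
  ---
  011  (3)
The nim-sum is 3 ≠ 0, so this is an N-position: the player to move can win.

N-position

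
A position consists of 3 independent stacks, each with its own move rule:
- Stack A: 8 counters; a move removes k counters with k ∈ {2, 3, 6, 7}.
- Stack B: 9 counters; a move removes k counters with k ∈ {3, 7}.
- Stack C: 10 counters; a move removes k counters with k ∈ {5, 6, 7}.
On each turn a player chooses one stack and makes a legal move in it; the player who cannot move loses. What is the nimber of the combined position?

1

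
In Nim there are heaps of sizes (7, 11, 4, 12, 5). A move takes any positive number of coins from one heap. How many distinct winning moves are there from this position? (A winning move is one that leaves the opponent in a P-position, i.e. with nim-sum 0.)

3

Nim-sum: 7 ⊕ 11 ⊕ 4 ⊕ 12 ⊕ 5 = 1.
The overall nim-sum is X = 1. A heap of size p has a winning move iff p XOR X < p (reduce it to p XOR X).
  7: 7 XOR 1 = 6 < 7 — winning move (to 6).
  11: 11 XOR 1 = 10 < 11 — winning move (to 10).
  4: 4 XOR 1 = 5 ≥ 4 — no move.
  12: 12 XOR 1 = 13 ≥ 12 — no move.
  5: 5 XOR 1 = 4 < 5 — winning move (to 4).
That gives 3 winning moves.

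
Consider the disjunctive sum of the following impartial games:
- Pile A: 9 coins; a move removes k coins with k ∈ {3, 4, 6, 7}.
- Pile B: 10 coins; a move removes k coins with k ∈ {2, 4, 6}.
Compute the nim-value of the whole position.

Build the Grundy sequence for pile A with g(k) = mex{g(k−s) : s ∈ {3, 4, 6, 7}, s ≤ k}:
k:     0  1  2  3  4  5  6  7  8  9
g(k):  0  0  0  1  1  1  2  2  2  3
So g(9) = 3.
Build the Grundy sequence for pile B with g(k) = mex{g(k−s) : s ∈ {2, 4, 6}, s ≤ k}:
g(0) = mex{} = 0
g(1) = mex{} = 0
g(2) = mex{0} = 1
g(3) = mex{0} = 1
g(4) = mex{0,1} = 2
g(5) = mex{0,1} = 2
g(6) = mex{0,1,2} = 3
g(7) = mex{0,1,2} = 3
g(8) = mex{1,2,3} = 0
g(9) = mex{1,2,3} = 0
g(10) = mex{0,2,3} = 1
So g(10) = 1.
By the Sprague-Grundy theorem, the Grundy value of a sum of independent games is the XOR of the component values.
Combined value = 3 ⊕ 1 = 2.

2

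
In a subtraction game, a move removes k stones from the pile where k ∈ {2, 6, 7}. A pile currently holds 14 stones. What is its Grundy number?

Grundy values for subtraction set {2, 6, 7}:
k:     0  1  2  3  4  5  6  7  8  9 10 11 12 13 14
g(k):  0  0  1  1  0  0  1  1  2  0  3  1  2  0  0
So g(14) = 0.

0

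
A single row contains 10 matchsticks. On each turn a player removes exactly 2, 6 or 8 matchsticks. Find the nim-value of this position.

Build the Grundy sequence with g(k) = mex{g(k−s) : s ∈ {2, 6, 8}, s ≤ k}:
k:     0  1  2  3  4  5  6  7  8  9 10
g(k):  0  0  1  1  0  0  1  1  2  2  3
So g(10) = 3.

3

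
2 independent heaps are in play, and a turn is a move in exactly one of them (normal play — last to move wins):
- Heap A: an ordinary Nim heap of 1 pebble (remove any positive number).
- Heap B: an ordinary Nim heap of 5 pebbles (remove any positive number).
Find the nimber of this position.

Heap A is a plain Nim heap of size 1, so its Grundy value is 1.
Heap B is a plain Nim heap of size 5, so its Grundy value is 5.
By the Sprague-Grundy theorem, the Grundy value of a sum of independent games is the XOR of the component values.
Combined value = 1 XOR 5 = 4.

4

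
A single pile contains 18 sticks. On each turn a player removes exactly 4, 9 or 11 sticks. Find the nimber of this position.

Build the Grundy sequence with g(k) = mex{g(k−s) : s ∈ {4, 9, 11}, s ≤ k}:
k:     0  1  2  3  4  5  6  7  8  9 10 11 12 13 14 15 16 17 18
g(k):  0  0  0  0  1  1  1  1  0  2  2  2  1  3  3  0  0  2  0
So g(18) = 0.

0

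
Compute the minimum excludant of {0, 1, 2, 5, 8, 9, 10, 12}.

The values 0, 1, 2 are all present; 3 is the first non-negative integer missing from the set.

3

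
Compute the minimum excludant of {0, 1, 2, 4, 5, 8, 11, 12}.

The values 0, 1, 2 are all present; 3 is the first non-negative integer missing from the set.

3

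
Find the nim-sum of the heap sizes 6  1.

7

Compute the nim-sum pairwise:
6 ^ 1 = 7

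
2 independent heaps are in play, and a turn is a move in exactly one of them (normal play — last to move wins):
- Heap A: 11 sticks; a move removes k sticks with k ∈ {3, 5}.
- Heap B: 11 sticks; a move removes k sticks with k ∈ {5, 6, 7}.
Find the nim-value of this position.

3

Grundy values for heap A (subtraction set {3, 5}):
g(0) = mex{} = 0
g(1) = mex{} = 0
g(2) = mex{} = 0
g(3) = mex{0} = 1
g(4) = mex{0} = 1
g(5) = mex{0} = 1
g(6) = mex{0,1} = 2
g(7) = mex{0,1} = 2
g(8) = mex{1} = 0
g(9) = mex{1,2} = 0
g(10) = mex{1,2} = 0
g(11) = mex{0,2} = 1
So g(11) = 1.
For heap B, compute g(0), g(1), … with moves {5, 6, 7}:
g(0) = mex{} = 0
g(1) = mex{} = 0
g(2) = mex{} = 0
g(3) = mex{} = 0
g(4) = mex{} = 0
g(5) = mex{0} = 1
g(6) = mex{0} = 1
g(7) = mex{0} = 1
g(8) = mex{0} = 1
g(9) = mex{0} = 1
g(10) = mex{0,1} = 2
g(11) = mex{0,1} = 2
So g(11) = 2.
By the Sprague-Grundy theorem, the Grundy value of a sum of independent games is the XOR of the component values.
Combined value = 1 XOR 2 = 3.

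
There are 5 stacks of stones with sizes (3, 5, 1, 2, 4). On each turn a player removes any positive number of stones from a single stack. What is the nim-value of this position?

Nim-sum: 3 ⊕ 5 ⊕ 1 ⊕ 2 ⊕ 4 = 1.

1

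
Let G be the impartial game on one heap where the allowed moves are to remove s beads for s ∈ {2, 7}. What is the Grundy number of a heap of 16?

1

Build the Grundy sequence with g(k) = mex{g(k−s) : s ∈ {2, 7}, s ≤ k}:
k:     0  1  2  3  4  5  6  7  8  9 10 11 12 13 14 15 16
g(k):  0  0  1  1  0  0  1  1  2  0  0  1  1  0  0  1  1
So g(16) = 1.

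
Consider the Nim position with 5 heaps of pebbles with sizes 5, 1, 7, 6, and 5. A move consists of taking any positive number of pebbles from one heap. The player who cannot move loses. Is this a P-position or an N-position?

Compute the nim-sum pairwise:
5 ⊕ 1 = 4
4 ⊕ 7 = 3
3 ⊕ 6 = 5
5 ⊕ 5 = 0
The nim-sum is 0, so this is a P-position: the player to move is in a losing position under optimal play.

P-position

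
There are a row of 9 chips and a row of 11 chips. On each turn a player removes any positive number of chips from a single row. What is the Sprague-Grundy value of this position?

2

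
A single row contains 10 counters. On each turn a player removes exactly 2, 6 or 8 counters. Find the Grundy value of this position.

Build the Grundy sequence with g(k) = mex{g(k−s) : s ∈ {2, 6, 8}, s ≤ k}:
g(0) = mex{} = 0
g(1) = mex{} = 0
g(2) = mex{0} = 1
g(3) = mex{0} = 1
g(4) = mex{1} = 0
g(5) = mex{1} = 0
g(6) = mex{0} = 1
g(7) = mex{0} = 1
g(8) = mex{0,1} = 2
g(9) = mex{0,1} = 2
g(10) = mex{0,1,2} = 3
So g(10) = 3.

3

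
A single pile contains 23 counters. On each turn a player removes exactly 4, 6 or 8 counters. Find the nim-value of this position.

Compute g(0), g(1), … for moves {4, 6, 8}:
k:     0  1  2  3  4  5  6  7  8  9 10 11 12 13 14 15 16 17 18 19 20 21 22 23
g(k):  0  0  0  0  1  1  1  1  2  2  2  2  0  0  0  0  1  1  1  1  2  2  2  2
So g(23) = 2.

2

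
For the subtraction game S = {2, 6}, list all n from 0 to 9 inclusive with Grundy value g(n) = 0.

Build the Grundy sequence with g(k) = mex{g(k−s) : s ∈ {2, 6}, s ≤ k}:
k:     0  1  2  3  4  5  6  7  8  9
g(k):  0  0  1  1  0  0  1  1  0  0
The P-positions (g = 0) in 0..9 are 0, 1, 4, 5, 8, 9.

0, 1, 4, 5, 8, 9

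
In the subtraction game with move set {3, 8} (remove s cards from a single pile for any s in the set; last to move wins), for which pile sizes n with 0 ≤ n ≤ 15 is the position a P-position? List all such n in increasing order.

Compute g(0), g(1), … for moves {3, 8}:
k:     0  1  2  3  4  5  6  7  8  9 10 11 12 13 14 15
g(k):  0  0  0  1  1  1  0  0  2  1  1  0  0  0  1  1
The P-positions (g = 0) in 0..15 are 0, 1, 2, 6, 7, 11, 12, 13.

0, 1, 2, 6, 7, 11, 12, 13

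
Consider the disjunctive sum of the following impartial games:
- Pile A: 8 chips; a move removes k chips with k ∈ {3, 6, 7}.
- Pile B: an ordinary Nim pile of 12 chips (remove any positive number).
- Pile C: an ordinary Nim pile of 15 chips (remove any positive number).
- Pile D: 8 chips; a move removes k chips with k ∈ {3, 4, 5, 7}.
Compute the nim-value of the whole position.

3

Grundy values for pile A (subtraction set {3, 6, 7}):
k:     0  1  2  3  4  5  6  7  8
g(k):  0  0  0  1  1  1  2  2  2
So g(8) = 2.
Pile B is a plain Nim pile of size 12, so its Grundy value is 12.
Pile C is a plain Nim pile of size 15, so its Grundy value is 15.
For pile D, compute g(0), g(1), … with moves {3, 4, 5, 7}:
g(0) = mex{} = 0
g(1) = mex{} = 0
g(2) = mex{} = 0
g(3) = mex{0} = 1
g(4) = mex{0} = 1
g(5) = mex{0} = 1
g(6) = mex{0,1} = 2
g(7) = mex{0,1} = 2
g(8) = mex{0,1} = 2
So g(8) = 2.
The value of a disjunctive sum is the nim-sum of the parts.
Combined value = 2 XOR 12 XOR 15 XOR 2 = 3.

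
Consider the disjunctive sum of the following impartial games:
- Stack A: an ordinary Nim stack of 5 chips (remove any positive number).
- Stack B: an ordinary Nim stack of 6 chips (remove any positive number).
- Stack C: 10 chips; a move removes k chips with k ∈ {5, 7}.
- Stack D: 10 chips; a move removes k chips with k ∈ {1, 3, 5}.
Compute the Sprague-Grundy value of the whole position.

Stack A is a plain Nim stack of size 5, so its Grundy value is 5.
Stack B is a plain Nim stack of size 6, so its Grundy value is 6.
For stack C, compute g(0), g(1), … with moves {5, 7}:
k:     0  1  2  3  4  5  6  7  8  9 10
g(k):  0  0  0  0  0  1  1  1  1  1  2
So g(10) = 2.
Build the Grundy sequence for stack D with g(k) = mex{g(k−s) : s ∈ {1, 3, 5}, s ≤ k}:
g(0) = mex{} = 0
g(1) = mex{0} = 1
g(2) = mex{1} = 0
g(3) = mex{0} = 1
g(4) = mex{1} = 0
g(5) = mex{0} = 1
g(6) = mex{1} = 0
g(7) = mex{0} = 1
g(8) = mex{1} = 0
g(9) = mex{0} = 1
g(10) = mex{1} = 0
So g(10) = 0.
By the Sprague-Grundy theorem, the Grundy value of a sum of independent games is the XOR of the component values.
Combined value = 5 XOR 6 XOR 2 XOR 0 = 1.

1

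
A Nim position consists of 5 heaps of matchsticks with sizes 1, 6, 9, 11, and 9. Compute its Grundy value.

12

Bitwise XOR of the heap sizes:
  0001  (1)
  0110  (6)
  1001  (9)
  1011  (11)
  1001  (9)
  ----
  1100  (12)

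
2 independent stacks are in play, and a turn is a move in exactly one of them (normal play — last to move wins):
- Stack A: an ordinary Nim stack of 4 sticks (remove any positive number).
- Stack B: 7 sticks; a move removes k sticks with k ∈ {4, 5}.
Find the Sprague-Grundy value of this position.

5

Stack A is a plain Nim stack of size 4, so its Grundy value is 4.
Build the Grundy sequence for stack B with g(k) = mex{g(k−s) : s ∈ {4, 5}, s ≤ k}:
k:     0  1  2  3  4  5  6  7
g(k):  0  0  0  0  1  1  1  1
So g(7) = 1.
By the Sprague-Grundy theorem, the Grundy value of a sum of independent games is the XOR of the component values.
Combined value = 4 ⊕ 1 = 5.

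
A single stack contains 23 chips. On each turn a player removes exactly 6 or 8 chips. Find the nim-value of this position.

1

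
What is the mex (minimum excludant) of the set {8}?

0 is not in the set, so the mex is 0.

0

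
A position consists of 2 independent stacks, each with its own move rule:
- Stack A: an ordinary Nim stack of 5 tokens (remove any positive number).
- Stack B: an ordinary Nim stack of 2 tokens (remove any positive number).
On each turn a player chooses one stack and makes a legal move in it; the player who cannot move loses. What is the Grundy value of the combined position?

Stack A is a plain Nim stack of size 5, so its Grundy value is 5.
Stack B is a plain Nim stack of size 2, so its Grundy value is 2.
By the Sprague-Grundy theorem, the Grundy value of a sum of independent games is the XOR of the component values.
Combined value = 5 ⊕ 2 = 7.

7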